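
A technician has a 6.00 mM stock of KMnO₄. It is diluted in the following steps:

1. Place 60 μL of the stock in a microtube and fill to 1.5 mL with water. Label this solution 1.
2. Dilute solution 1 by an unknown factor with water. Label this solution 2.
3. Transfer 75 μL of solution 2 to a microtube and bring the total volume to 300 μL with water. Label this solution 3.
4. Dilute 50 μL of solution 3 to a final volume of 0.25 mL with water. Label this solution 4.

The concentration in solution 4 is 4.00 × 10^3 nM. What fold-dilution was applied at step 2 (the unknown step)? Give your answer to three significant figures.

3.00-fold

Step 1: 60 μL brought to 1.5 mL → factor 1500/60 = 25
Step 2: unknown factor x
Step 3: 75 μL brought to 300 μL → factor 300/75 = 4
Step 4: 50 μL brought to 0.25 mL → factor 250/50 = 5
Product of known-step factors = 500
Overall factor = 6.00 mM / (4.00 × 10^3 nM) = 1500
x = 1500 / 500 = 3.00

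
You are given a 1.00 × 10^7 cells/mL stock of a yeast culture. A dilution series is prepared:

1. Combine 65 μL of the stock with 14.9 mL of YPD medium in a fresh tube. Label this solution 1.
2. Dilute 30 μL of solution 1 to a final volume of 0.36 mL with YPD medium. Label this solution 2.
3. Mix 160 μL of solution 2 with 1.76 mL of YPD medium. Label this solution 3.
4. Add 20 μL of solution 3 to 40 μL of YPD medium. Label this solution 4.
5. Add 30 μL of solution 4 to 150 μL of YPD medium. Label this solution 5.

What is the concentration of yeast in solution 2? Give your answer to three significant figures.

Step 1: 65 μL + 14.9 mL = 14965 μL total → factor 14965/65 = 230.23
Step 2: 30 μL brought to 0.36 mL → factor 360/30 = 12
Dilution factor through solution 2 = 230.23 × 12 = 2762.8
[solution 2] = 1.00 × 10^7 cells/mL / 2762.8 = 3.62 × 10^3 cells/mL

3.62 × 10^3 cells/mL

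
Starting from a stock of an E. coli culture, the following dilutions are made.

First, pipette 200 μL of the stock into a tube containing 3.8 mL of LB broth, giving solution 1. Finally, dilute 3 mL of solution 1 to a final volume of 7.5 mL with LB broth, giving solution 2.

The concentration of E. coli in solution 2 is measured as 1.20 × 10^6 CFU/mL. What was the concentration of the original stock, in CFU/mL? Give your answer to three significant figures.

Step 1: 200 μL + 3.8 mL = 4000 μL total → factor 4000/200 = 20
Step 2: 3 mL brought to 7.5 mL → factor 7.5/3 = 2.5
Overall dilution factor = 20 × 2.5 = 50
Stock = 1.20 × 10^6 CFU/mL × 50 = 6.00 × 10^7 CFU/mL

6.00 × 10^7 CFU/mL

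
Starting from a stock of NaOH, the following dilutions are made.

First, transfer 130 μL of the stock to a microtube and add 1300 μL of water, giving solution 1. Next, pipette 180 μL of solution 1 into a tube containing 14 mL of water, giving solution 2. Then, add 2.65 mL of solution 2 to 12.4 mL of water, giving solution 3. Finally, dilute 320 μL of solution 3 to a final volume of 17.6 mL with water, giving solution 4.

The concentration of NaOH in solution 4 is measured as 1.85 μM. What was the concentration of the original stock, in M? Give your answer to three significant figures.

Step 1: 130 μL + 1300 μL = 1430 μL total → factor 1430/130 = 11
Step 2: 180 μL + 14 mL = 14180 μL total → factor 14180/180 = 78.778
Step 3: 2.65 mL + 12.4 mL = 15.05 mL total → factor 15.05/2.65 = 5.6792
Step 4: 320 μL brought to 17.6 mL → factor 17600/320 = 55
Overall dilution factor = 11 × 78.778 × 5.6792 × 55 = 2.7068 × 10^5
Stock = 1.85 μM × 2.7068 × 10^5 = 5.008 × 10^5 μM = 0.501 M

0.501 M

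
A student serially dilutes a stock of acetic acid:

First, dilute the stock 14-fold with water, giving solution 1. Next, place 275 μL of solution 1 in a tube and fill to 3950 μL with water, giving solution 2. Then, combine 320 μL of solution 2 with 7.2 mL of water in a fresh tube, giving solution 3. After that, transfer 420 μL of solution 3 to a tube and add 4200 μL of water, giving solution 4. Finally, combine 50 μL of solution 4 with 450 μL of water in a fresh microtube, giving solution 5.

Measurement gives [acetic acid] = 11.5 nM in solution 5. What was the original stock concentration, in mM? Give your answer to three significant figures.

Step 1: 14-fold → factor 14
Step 2: 275 μL brought to 3950 μL → factor 3950/275 = 14.364
Step 3: 320 μL + 7.2 mL = 7520 μL total → factor 7520/320 = 23.5
Step 4: 420 μL + 4200 μL = 4620 μL total → factor 4620/420 = 11
Step 5: 50 μL + 450 μL = 500 μL total → factor 500/50 = 10
Overall dilution factor = 14 × 14.364 × 23.5 × 11 × 10 = 5.1982 × 10^5
Stock = 11.5 nM × 5.1982 × 10^5 = 5.978 × 10^6 nM = 5.98 mM

5.98 mM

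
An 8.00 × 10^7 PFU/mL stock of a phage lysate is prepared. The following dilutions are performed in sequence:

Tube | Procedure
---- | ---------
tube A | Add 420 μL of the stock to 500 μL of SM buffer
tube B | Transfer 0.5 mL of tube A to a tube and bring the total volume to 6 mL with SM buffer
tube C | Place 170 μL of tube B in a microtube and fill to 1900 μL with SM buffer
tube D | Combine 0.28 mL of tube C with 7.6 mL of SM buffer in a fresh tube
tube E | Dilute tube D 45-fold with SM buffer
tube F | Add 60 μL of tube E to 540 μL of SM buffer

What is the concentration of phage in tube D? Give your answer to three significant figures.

9.68 × 10^3 PFU/mL

Step 1: 420 μL + 500 μL = 920 μL total → factor 920/420 = 2.1905
Step 2: 0.5 mL brought to 6 mL → factor 6/0.5 = 12
Step 3: 170 μL brought to 1900 μL → factor 1900/170 = 11.176
Step 4: 0.28 mL + 7.6 mL = 7.88 mL total → factor 7.88/0.28 = 28.143
Dilution factor through tube D = 2.1905 × 12 × 11.176 × 28.143 = 8267.9
[tube D] = 8.00 × 10^7 PFU/mL / 8267.9 = 9.68 × 10^3 PFU/mL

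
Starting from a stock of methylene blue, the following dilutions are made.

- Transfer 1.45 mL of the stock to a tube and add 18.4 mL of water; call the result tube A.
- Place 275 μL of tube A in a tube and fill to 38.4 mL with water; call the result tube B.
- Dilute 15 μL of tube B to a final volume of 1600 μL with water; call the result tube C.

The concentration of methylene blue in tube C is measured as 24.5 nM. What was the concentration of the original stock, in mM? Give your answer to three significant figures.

Step 1: 1.45 mL + 18.4 mL = 19.85 mL total → factor 19.85/1.45 = 13.69
Step 2: 275 μL brought to 38.4 mL → factor 38400/275 = 139.64
Step 3: 15 μL brought to 1600 μL → factor 1600/15 = 106.67
Overall dilution factor = 13.69 × 139.64 × 106.67 = 2.039 × 10^5
Stock = 24.5 nM × 2.039 × 10^5 = 4.996 × 10^6 nM = 5.00 mM

5.00 mM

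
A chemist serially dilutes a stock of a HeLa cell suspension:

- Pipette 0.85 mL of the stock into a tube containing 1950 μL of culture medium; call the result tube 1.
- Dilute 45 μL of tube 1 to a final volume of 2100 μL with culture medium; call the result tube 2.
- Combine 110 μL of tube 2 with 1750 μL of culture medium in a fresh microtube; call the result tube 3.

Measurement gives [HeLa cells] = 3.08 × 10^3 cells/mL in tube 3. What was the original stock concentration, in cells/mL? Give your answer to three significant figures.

8.01 × 10^6 cells/mL

Step 1: 0.85 mL + 1950 μL = 2.8 mL total → factor 2.8/0.85 = 3.2941
Step 2: 45 μL brought to 2100 μL → factor 2100/45 = 46.667
Step 3: 110 μL + 1750 μL = 1860 μL total → factor 1860/110 = 16.909
Overall dilution factor = 3.2941 × 46.667 × 16.909 = 2599.4
Stock = 3.08 × 10^3 cells/mL × 2599.4 = 8.01 × 10^6 cells/mL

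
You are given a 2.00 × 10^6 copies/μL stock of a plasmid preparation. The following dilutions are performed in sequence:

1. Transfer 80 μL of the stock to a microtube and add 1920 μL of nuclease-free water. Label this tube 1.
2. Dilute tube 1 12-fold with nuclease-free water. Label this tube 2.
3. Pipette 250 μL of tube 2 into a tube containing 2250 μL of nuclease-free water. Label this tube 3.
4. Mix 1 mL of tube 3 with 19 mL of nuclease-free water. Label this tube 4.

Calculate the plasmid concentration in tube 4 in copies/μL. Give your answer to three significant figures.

Step 1: 80 μL + 1920 μL = 2000 μL total → factor 2000/80 = 25
Step 2: 12-fold → factor 12
Step 3: 250 μL + 2250 μL = 2500 μL total → factor 2500/250 = 10
Step 4: 1 mL + 19 mL = 20 mL total → factor 20/1 = 20
Dilution factor through tube 4 = 25 × 12 × 10 × 20 = 60000
[tube 4] = 2.00 × 10^6 copies/μL / 60000 = 33.3 copies/μL

33.3 copies/μL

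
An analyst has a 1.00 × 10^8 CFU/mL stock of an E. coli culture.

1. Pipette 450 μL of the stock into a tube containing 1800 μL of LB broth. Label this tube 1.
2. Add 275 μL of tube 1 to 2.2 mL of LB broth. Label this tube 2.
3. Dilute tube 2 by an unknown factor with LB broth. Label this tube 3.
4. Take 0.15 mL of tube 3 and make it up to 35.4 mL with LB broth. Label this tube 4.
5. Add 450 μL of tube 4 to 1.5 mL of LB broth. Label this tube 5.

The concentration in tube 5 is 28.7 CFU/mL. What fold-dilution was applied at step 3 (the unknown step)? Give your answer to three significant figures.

75.7-fold

Step 1: 450 μL + 1800 μL = 2250 μL total → factor 2250/450 = 5
Step 2: 275 μL + 2.2 mL = 2475 μL total → factor 2475/275 = 9
Step 3: unknown factor x
Step 4: 0.15 mL brought to 35.4 mL → factor 35.4/0.15 = 236
Step 5: 450 μL + 1.5 mL = 1950 μL total → factor 1950/450 = 4.3333
Product of known-step factors = 46020
Overall factor = 1.00 × 10^8 CFU/mL / (28.7 CFU/mL) = 3.4843 × 10^6
x = 3.4843 × 10^6 / 46020 = 75.7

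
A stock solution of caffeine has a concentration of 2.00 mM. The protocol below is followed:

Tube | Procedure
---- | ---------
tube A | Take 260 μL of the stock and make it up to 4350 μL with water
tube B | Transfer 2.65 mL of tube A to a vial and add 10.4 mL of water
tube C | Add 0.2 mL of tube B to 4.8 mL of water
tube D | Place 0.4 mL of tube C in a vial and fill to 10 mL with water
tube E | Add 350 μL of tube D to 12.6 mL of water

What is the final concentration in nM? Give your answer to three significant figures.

1.05 nM

Step 1: 260 μL brought to 4350 μL → factor 4350/260 = 16.731
Step 2: 2.65 mL + 10.4 mL = 13.05 mL total → factor 13.05/2.65 = 4.9245
Step 3: 0.2 mL + 4.8 mL = 5 mL total → factor 5/0.2 = 25
Step 4: 0.4 mL brought to 10 mL → factor 10/0.4 = 25
Step 5: 350 μL + 12.6 mL = 12950 μL total → factor 12950/350 = 37
Overall dilution factor = 16.731 × 4.9245 × 25 × 25 × 37 = 1.9053 × 10^6
Final = 2.00 mM / 1.9053 × 10^6 = 1.050 × 10^-6 mM = 1.05 nM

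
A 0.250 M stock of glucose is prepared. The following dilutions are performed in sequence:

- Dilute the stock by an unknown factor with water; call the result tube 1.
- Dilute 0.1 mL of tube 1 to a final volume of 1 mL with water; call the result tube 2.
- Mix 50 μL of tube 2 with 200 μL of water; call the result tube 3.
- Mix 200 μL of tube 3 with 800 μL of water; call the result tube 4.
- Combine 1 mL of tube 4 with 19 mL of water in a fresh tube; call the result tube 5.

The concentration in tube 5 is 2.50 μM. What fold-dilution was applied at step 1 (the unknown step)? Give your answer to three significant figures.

20.0-fold

Step 1: unknown factor x
Step 2: 0.1 mL brought to 1 mL → factor 1/0.1 = 10
Step 3: 50 μL + 200 μL = 250 μL total → factor 250/50 = 5
Step 4: 200 μL + 800 μL = 1000 μL total → factor 1000/200 = 5
Step 5: 1 mL + 19 mL = 20 mL total → factor 20/1 = 20
Product of known-step factors = 5000
Overall factor = 0.250 M / (2.50 μM) = 1 × 10^5
x = 1 × 10^5 / 5000 = 20.0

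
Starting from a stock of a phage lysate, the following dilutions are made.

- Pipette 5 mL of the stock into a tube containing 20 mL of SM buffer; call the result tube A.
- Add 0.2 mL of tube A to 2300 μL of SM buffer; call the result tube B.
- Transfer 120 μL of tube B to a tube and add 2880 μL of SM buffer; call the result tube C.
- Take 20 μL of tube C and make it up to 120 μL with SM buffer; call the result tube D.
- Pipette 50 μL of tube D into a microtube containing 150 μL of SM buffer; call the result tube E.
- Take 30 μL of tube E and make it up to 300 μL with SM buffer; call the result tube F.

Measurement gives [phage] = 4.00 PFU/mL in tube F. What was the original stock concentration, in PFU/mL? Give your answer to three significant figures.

1.50 × 10^6 PFU/mL

Step 1: 5 mL + 20 mL = 25 mL total → factor 25/5 = 5
Step 2: 0.2 mL + 2300 μL = 2.5 mL total → factor 2.5/0.2 = 12.5
Step 3: 120 μL + 2880 μL = 3000 μL total → factor 3000/120 = 25
Step 4: 20 μL brought to 120 μL → factor 120/20 = 6
Step 5: 50 μL + 150 μL = 200 μL total → factor 200/50 = 4
Step 6: 30 μL brought to 300 μL → factor 300/30 = 10
Overall dilution factor = 5 × 12.5 × 25 × 6 × 4 × 10 = 3.75 × 10^5
Stock = 4.00 PFU/mL × 3.75 × 10^5 = 1.50 × 10^6 PFU/mL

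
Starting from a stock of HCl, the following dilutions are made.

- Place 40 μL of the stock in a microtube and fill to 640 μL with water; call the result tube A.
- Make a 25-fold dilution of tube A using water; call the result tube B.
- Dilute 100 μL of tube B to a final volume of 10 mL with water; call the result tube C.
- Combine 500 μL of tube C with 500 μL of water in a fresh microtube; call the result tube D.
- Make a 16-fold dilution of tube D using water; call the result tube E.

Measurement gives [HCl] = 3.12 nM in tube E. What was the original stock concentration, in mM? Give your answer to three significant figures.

3.99 mM

Step 1: 40 μL brought to 640 μL → factor 640/40 = 16
Step 2: 25-fold → factor 25
Step 3: 100 μL brought to 10 mL → factor 10000/100 = 100
Step 4: 500 μL + 500 μL = 1000 μL total → factor 1000/500 = 2
Step 5: 16-fold → factor 16
Overall dilution factor = 16 × 25 × 100 × 2 × 16 = 1.28 × 10^6
Stock = 3.12 nM × 1.28 × 10^6 = 3.994 × 10^6 nM = 3.99 mM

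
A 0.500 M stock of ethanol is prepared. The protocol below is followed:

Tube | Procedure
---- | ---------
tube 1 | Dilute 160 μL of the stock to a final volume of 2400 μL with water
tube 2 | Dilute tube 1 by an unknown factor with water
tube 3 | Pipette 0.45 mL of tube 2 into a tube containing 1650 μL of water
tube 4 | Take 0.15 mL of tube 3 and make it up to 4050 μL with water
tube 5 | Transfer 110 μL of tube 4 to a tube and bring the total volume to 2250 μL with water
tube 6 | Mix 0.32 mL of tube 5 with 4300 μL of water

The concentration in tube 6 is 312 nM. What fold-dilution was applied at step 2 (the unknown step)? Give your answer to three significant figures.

2.87-fold

Step 1: 160 μL brought to 2400 μL → factor 2400/160 = 15
Step 2: unknown factor x
Step 3: 0.45 mL + 1650 μL = 2.1 mL total → factor 2.1/0.45 = 4.6667
Step 4: 0.15 mL brought to 4050 μL → factor 4.05/0.15 = 27
Step 5: 110 μL brought to 2250 μL → factor 2250/110 = 20.455
Step 6: 0.32 mL + 4300 μL = 4.62 mL total → factor 4.62/0.32 = 14.438
Product of known-step factors = 5.5814 × 10^5
Overall factor = 0.500 M / (312 nM) = 1.6026 × 10^6
x = 1.6026 × 10^6 / 5.5814 × 10^5 = 2.87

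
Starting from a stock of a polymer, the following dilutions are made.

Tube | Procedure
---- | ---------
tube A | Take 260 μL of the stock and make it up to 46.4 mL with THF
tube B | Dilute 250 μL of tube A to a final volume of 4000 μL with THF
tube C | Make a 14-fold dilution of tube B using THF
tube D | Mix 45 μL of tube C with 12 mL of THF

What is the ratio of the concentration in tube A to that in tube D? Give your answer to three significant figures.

Step 1: 260 μL brought to 46.4 mL → factor 46400/260 = 178.46
Step 2: 250 μL brought to 4000 μL → factor 4000/250 = 16
Step 3: 14-fold → factor 14
Step 4: 45 μL + 12 mL = 12045 μL total → factor 12045/45 = 267.67
Dilution factor to tube A = 178.46; to tube D = 1.07 × 10^7
[tube A]/[tube D] = (factor to tube D)/(factor to tube A) = 1.07 × 10^7/178.46 = 6.00 × 10^4

6.00 × 10^4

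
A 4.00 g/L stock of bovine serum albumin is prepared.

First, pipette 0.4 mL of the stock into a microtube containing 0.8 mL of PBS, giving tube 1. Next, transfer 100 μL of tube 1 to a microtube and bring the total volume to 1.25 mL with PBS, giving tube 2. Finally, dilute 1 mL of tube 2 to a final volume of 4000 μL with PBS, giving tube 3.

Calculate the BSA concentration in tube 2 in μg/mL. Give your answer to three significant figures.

107 μg/mL

Step 1: 0.4 mL + 0.8 mL = 1.2 mL total → factor 1.2/0.4 = 3
Step 2: 100 μL brought to 1.25 mL → factor 1250/100 = 12.5
Dilution factor through tube 2 = 3 × 12.5 = 37.5
[tube 2] = 4.00 g/L / 37.5 = 0.1067 g/L = 107 μg/mL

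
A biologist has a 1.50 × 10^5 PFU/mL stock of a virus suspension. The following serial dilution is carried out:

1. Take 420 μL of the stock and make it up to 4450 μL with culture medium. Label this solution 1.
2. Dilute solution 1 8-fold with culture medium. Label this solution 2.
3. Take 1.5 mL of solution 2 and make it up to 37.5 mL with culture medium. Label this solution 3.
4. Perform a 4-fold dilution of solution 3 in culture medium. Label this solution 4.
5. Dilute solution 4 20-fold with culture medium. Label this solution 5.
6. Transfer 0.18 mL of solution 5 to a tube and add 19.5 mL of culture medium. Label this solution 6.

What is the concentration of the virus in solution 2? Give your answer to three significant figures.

1.77 × 10^3 PFU/mL

Step 1: 420 μL brought to 4450 μL → factor 4450/420 = 10.595
Step 2: 8-fold → factor 8
Dilution factor through solution 2 = 10.595 × 8 = 84.762
[solution 2] = 1.50 × 10^5 PFU/mL / 84.762 = 1.77 × 10^3 PFU/mL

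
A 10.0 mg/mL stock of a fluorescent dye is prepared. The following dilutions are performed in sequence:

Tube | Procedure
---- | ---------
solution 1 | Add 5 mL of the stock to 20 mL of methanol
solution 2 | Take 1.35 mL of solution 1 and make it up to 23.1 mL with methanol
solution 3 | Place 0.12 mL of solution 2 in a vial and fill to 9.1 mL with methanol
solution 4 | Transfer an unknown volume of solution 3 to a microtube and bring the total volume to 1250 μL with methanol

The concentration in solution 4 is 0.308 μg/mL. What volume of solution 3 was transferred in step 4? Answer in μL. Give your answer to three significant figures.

Step 1: 5 mL + 20 mL = 25 mL total → factor 25/5 = 5
Step 2: 1.35 mL brought to 23.1 mL → factor 23.1/1.35 = 17.111
Step 3: 0.12 mL brought to 9.1 mL → factor 9.1/0.12 = 75.833
Step 4: v brought to 1250 μL → factor = 1250 μL/v
Product of known-step factors = 6488
Overall factor = 10.0 mg/mL / (0.308 μg/mL) = 32468
Step-4 factor = 32468 / 6488 = 5.0043
v = 1250 μL / 5.0043 = 250 μL

250 μL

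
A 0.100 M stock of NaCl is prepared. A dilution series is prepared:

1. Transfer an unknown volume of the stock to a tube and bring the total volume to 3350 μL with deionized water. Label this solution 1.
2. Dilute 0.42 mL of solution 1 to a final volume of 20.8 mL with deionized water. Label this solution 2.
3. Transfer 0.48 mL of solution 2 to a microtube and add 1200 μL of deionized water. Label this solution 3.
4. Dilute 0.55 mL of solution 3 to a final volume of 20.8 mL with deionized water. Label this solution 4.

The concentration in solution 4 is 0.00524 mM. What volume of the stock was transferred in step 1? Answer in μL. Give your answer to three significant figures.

1.15 × 10^3 μL

Step 1: v brought to 3350 μL → factor = 3350 μL/v
Step 2: 0.42 mL brought to 20.8 mL → factor 20.8/0.42 = 49.524
Step 3: 0.48 mL + 1200 μL = 1.68 mL total → factor 1.68/0.48 = 3.5
Step 4: 0.55 mL brought to 20.8 mL → factor 20.8/0.55 = 37.818
Product of known-step factors = 6555.2
Overall factor = 0.100 M / (0.00524 mM) = 19084
Step-1 factor = 19084 / 6555.2 = 2.9113
v = 3350 μL / 2.9113 = 1.15 × 10^3 μL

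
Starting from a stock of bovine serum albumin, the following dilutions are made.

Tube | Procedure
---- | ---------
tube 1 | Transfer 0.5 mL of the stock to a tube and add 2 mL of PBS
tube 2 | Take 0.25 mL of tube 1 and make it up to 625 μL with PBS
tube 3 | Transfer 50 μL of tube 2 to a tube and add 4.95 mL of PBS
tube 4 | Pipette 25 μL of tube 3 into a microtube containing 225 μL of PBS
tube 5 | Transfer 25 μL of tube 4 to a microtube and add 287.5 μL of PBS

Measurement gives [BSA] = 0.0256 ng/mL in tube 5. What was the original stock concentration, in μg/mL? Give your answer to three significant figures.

4.00 μg/mL

Step 1: 0.5 mL + 2 mL = 2.5 mL total → factor 2.5/0.5 = 5
Step 2: 0.25 mL brought to 625 μL → factor 0.625/0.25 = 2.5
Step 3: 50 μL + 4.95 mL = 5000 μL total → factor 5000/50 = 100
Step 4: 25 μL + 225 μL = 250 μL total → factor 250/25 = 10
Step 5: 25 μL + 287.5 μL = 312.5 μL total → factor 312.5/25 = 12.5
Overall dilution factor = 5 × 2.5 × 100 × 10 × 12.5 = 1.5625 × 10^5
Stock = 0.0256 ng/mL × 1.5625 × 10^5 = 4000 ng/mL = 4.00 μg/mL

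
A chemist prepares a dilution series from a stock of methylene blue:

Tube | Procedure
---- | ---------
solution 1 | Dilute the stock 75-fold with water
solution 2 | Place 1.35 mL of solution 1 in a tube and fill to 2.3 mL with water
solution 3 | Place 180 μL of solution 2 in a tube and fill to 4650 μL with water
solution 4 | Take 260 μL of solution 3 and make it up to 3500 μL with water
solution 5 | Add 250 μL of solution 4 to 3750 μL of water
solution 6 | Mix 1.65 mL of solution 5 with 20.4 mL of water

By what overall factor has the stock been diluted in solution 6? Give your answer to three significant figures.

9.50 × 10^6

Step 1: 75-fold → factor 75
Step 2: 1.35 mL brought to 2.3 mL → factor 2.3/1.35 = 1.7037
Step 3: 180 μL brought to 4650 μL → factor 4650/180 = 25.833
Step 4: 260 μL brought to 3500 μL → factor 3500/260 = 13.462
Step 5: 250 μL + 3750 μL = 4000 μL total → factor 4000/250 = 16
Step 6: 1.65 mL + 20.4 mL = 22.05 mL total → factor 22.05/1.65 = 13.364
Overall dilution factor = 75 × 1.7037 × 25.833 × 13.462 × 16 × 13.364 = 9.5011 × 10^6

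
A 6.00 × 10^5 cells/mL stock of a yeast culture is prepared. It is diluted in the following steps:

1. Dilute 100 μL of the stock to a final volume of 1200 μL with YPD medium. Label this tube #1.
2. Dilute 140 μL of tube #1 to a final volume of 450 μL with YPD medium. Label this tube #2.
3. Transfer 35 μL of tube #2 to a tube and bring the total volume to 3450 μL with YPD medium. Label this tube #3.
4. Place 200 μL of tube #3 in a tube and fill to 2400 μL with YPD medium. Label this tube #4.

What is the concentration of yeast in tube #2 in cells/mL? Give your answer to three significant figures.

Step 1: 100 μL brought to 1200 μL → factor 1200/100 = 12
Step 2: 140 μL brought to 450 μL → factor 450/140 = 3.2143
Dilution factor through tube #2 = 12 × 3.2143 = 38.571
[tube #2] = 6.00 × 10^5 cells/mL / 38.571 = 1.56 × 10^4 cells/mL

1.56 × 10^4 cells/mL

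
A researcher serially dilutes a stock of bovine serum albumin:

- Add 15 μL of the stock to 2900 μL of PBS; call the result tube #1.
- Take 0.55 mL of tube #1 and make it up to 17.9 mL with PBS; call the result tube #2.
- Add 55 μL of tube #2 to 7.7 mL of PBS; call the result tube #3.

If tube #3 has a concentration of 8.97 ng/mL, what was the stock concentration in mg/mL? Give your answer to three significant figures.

8.00 mg/mL

Step 1: 15 μL + 2900 μL = 2915 μL total → factor 2915/15 = 194.33
Step 2: 0.55 mL brought to 17.9 mL → factor 17.9/0.55 = 32.545
Step 3: 55 μL + 7.7 mL = 7755 μL total → factor 7755/55 = 141
Overall dilution factor = 194.33 × 32.545 × 141 = 8.9178 × 10^5
Stock = 8.97 ng/mL × 8.9178 × 10^5 = 7.999 × 10^6 ng/mL = 8.00 mg/mL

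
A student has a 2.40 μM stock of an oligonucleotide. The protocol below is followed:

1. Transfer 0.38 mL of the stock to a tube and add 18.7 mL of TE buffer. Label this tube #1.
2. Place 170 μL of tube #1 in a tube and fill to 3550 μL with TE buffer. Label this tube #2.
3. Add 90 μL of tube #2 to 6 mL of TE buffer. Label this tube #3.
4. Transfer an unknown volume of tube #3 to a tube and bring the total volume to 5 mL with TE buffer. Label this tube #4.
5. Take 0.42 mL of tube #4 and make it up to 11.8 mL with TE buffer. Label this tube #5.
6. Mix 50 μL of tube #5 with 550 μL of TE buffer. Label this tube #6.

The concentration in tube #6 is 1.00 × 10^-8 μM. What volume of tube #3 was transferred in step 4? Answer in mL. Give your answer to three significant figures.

Step 1: 0.38 mL + 18.7 mL = 19.08 mL total → factor 19.08/0.38 = 50.211
Step 2: 170 μL brought to 3550 μL → factor 3550/170 = 20.882
Step 3: 90 μL + 6 mL = 6090 μL total → factor 6090/90 = 67.667
Step 4: v brought to 5 mL → factor = 5 mL/v
Step 5: 0.42 mL brought to 11.8 mL → factor 11.8/0.42 = 28.095
Step 6: 50 μL + 550 μL = 600 μL total → factor 600/50 = 12
Product of known-step factors = 2.392 × 10^7
Overall factor = 2.40 μM / (1.00 × 10^-8 μM) = 2.4 × 10^8
Step-4 factor = 2.4 × 10^8 / 2.392 × 10^7 = 10.033
v = 5 mL / 10.033 = 0.498 mL

0.498 mL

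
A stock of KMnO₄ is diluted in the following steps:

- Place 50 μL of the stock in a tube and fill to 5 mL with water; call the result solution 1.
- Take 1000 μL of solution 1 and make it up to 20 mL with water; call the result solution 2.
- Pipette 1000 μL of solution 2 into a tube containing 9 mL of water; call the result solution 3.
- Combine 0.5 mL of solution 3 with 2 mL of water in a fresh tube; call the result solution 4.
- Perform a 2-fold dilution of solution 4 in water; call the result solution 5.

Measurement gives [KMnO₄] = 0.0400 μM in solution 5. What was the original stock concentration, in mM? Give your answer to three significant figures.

8.00 mM

Step 1: 50 μL brought to 5 mL → factor 5000/50 = 100
Step 2: 1000 μL brought to 20 mL → factor 20000/1000 = 20
Step 3: 1000 μL + 9 mL = 10000 μL total → factor 10000/1000 = 10
Step 4: 0.5 mL + 2 mL = 2.5 mL total → factor 2.5/0.5 = 5
Step 5: 2-fold → factor 2
Overall dilution factor = 100 × 20 × 10 × 5 × 2 = 2 × 10^5
Stock = 0.0400 μM × 2 × 10^5 = 8000 μM = 8.00 mM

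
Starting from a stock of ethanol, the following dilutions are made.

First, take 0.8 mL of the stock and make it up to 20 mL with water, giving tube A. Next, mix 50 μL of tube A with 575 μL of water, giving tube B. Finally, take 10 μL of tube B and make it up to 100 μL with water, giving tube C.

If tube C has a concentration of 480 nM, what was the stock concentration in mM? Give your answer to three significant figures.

Step 1: 0.8 mL brought to 20 mL → factor 20/0.8 = 25
Step 2: 50 μL + 575 μL = 625 μL total → factor 625/50 = 12.5
Step 3: 10 μL brought to 100 μL → factor 100/10 = 10
Overall dilution factor = 25 × 12.5 × 10 = 3125
Stock = 480 nM × 3125 = 1.500 × 10^6 nM = 1.50 mM

1.50 mM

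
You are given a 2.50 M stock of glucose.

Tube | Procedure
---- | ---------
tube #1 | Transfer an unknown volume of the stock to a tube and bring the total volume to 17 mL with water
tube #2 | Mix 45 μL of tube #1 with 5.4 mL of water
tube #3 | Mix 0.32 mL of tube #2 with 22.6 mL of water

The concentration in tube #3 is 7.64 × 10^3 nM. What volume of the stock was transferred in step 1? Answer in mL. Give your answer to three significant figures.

0.450 mL

Step 1: v brought to 17 mL → factor = 17 mL/v
Step 2: 45 μL + 5.4 mL = 5445 μL total → factor 5445/45 = 121
Step 3: 0.32 mL + 22.6 mL = 22.92 mL total → factor 22.92/0.32 = 71.625
Product of known-step factors = 8666.6
Overall factor = 2.50 M / (7.64 × 10^3 nM) = 3.2723 × 10^5
Step-1 factor = 3.2723 × 10^5 / 8666.6 = 37.757
v = 17 mL / 37.757 = 0.450 mL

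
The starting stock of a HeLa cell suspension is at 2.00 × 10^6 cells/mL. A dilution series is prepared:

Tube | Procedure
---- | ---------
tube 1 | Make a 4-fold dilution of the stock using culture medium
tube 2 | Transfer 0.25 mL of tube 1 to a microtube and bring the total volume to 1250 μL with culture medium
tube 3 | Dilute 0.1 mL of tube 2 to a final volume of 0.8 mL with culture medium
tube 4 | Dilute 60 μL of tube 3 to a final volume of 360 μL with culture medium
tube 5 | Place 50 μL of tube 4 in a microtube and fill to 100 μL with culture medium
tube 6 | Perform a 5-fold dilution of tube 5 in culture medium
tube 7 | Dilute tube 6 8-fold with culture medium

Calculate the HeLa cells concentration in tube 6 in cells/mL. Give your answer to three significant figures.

208 cells/mL

Step 1: 4-fold → factor 4
Step 2: 0.25 mL brought to 1250 μL → factor 1.25/0.25 = 5
Step 3: 0.1 mL brought to 0.8 mL → factor 0.8/0.1 = 8
Step 4: 60 μL brought to 360 μL → factor 360/60 = 6
Step 5: 50 μL brought to 100 μL → factor 100/50 = 2
Step 6: 5-fold → factor 5
Dilution factor through tube 6 = 4 × 5 × 8 × 6 × 2 × 5 = 9600
[tube 6] = 2.00 × 10^6 cells/mL / 9600 = 208 cells/mL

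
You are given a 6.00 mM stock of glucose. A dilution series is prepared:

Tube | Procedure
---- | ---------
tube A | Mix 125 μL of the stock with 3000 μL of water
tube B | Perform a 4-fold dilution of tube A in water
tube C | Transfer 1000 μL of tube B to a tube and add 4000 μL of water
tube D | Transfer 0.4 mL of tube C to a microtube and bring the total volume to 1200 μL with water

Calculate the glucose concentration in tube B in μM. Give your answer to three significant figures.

60.0 μM

Step 1: 125 μL + 3000 μL = 3125 μL total → factor 3125/125 = 25
Step 2: 4-fold → factor 4
Dilution factor through tube B = 25 × 4 = 100
[tube B] = 6.00 mM / 100 = 0.06000 mM = 60.0 μM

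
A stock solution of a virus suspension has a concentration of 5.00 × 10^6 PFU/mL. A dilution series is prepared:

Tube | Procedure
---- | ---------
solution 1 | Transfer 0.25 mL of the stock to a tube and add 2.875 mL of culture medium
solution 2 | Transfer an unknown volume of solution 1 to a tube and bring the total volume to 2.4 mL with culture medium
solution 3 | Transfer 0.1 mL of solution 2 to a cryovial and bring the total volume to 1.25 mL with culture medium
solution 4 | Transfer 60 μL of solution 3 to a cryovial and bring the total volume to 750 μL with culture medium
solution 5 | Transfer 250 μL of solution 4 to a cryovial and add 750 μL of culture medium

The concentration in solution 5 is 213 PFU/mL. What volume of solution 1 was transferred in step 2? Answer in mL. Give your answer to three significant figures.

0.799 mL

Step 1: 0.25 mL + 2.875 mL = 3.125 mL total → factor 3.125/0.25 = 12.5
Step 2: v brought to 2.4 mL → factor = 2.4 mL/v
Step 3: 0.1 mL brought to 1.25 mL → factor 1.25/0.1 = 12.5
Step 4: 60 μL brought to 750 μL → factor 750/60 = 12.5
Step 5: 250 μL + 750 μL = 1000 μL total → factor 1000/250 = 4
Product of known-step factors = 7812.5
Overall factor = 5.00 × 10^6 PFU/mL / (213 PFU/mL) = 23474
Step-2 factor = 23474 / 7812.5 = 3.0047
v = 2.4 mL / 3.0047 = 0.799 mL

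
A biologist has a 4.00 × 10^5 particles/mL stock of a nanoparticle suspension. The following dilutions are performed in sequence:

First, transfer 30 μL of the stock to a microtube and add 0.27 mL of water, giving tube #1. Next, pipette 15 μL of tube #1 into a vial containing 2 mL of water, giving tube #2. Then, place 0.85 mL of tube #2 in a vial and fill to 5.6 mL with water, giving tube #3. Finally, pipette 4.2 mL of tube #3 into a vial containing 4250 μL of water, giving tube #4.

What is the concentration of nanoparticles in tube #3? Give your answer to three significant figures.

Step 1: 30 μL + 0.27 mL = 300 μL total → factor 300/30 = 10
Step 2: 15 μL + 2 mL = 2015 μL total → factor 2015/15 = 134.33
Step 3: 0.85 mL brought to 5.6 mL → factor 5.6/0.85 = 6.5882
Dilution factor through tube #3 = 10 × 134.33 × 6.5882 = 8850.2
[tube #3] = 4.00 × 10^5 particles/mL / 8850.2 = 45.2 particles/mL

45.2 particles/mL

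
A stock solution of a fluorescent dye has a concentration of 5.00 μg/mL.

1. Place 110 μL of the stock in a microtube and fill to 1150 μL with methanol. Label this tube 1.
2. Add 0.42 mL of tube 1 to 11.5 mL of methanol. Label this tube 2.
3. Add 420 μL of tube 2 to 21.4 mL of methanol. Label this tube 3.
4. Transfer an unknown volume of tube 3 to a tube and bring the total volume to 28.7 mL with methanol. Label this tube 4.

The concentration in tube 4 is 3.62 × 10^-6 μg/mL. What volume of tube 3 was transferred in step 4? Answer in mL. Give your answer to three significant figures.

Step 1: 110 μL brought to 1150 μL → factor 1150/110 = 10.455
Step 2: 0.42 mL + 11.5 mL = 11.92 mL total → factor 11.92/0.42 = 28.381
Step 3: 420 μL + 21.4 mL = 21820 μL total → factor 21820/420 = 51.952
Step 4: v brought to 28.7 mL → factor = 28.7 mL/v
Product of known-step factors = 15415
Overall factor = 5.00 μg/mL / (3.62 × 10^-6 μg/mL) = 1.3812 × 10^6
Step-4 factor = 1.3812 × 10^6 / 15415 = 89.603
v = 28.7 mL / 89.603 = 0.320 mL

0.320 mL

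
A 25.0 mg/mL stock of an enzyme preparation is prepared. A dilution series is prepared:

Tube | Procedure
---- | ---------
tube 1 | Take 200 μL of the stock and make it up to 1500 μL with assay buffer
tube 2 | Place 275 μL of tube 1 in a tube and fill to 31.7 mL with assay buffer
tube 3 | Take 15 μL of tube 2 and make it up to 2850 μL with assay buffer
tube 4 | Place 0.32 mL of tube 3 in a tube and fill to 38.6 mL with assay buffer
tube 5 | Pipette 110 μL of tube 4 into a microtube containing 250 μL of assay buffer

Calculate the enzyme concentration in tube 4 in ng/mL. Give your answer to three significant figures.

Step 1: 200 μL brought to 1500 μL → factor 1500/200 = 7.5
Step 2: 275 μL brought to 31.7 mL → factor 31700/275 = 115.27
Step 3: 15 μL brought to 2850 μL → factor 2850/15 = 190
Step 4: 0.32 mL brought to 38.6 mL → factor 38.6/0.32 = 120.62
Dilution factor through tube 4 = 7.5 × 115.27 × 190 × 120.62 = 1.9814 × 10^7
[tube 4] = 25.0 mg/mL / 1.9814 × 10^7 = 1.262 × 10^-6 mg/mL = 1.26 ng/mL

1.26 ng/mL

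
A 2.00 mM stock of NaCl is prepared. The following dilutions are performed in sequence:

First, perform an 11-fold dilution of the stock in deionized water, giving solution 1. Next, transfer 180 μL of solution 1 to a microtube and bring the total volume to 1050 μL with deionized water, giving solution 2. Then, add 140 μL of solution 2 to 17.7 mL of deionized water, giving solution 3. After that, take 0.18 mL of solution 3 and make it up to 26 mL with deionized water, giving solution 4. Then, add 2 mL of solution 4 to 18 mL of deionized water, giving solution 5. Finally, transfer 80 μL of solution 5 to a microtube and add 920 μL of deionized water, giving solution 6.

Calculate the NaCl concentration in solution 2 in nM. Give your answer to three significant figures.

Step 1: 11-fold → factor 11
Step 2: 180 μL brought to 1050 μL → factor 1050/180 = 5.8333
Dilution factor through solution 2 = 11 × 5.8333 = 64.167
[solution 2] = 2.00 mM / 64.167 = 0.03117 mM = 3.12 × 10^4 nM

3.12 × 10^4 nM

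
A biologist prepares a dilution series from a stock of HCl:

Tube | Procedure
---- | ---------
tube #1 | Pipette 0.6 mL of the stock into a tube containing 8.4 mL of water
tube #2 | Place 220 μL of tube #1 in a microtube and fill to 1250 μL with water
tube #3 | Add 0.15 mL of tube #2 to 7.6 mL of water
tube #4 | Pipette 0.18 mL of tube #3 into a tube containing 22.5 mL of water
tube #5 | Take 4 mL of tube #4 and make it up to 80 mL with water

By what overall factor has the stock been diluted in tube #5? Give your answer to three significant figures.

Step 1: 0.6 mL + 8.4 mL = 9 mL total → factor 9/0.6 = 15
Step 2: 220 μL brought to 1250 μL → factor 1250/220 = 5.6818
Step 3: 0.15 mL + 7.6 mL = 7.75 mL total → factor 7.75/0.15 = 51.667
Step 4: 0.18 mL + 22.5 mL = 22.68 mL total → factor 22.68/0.18 = 126
Step 5: 4 mL brought to 80 mL → factor 80/4 = 20
Overall dilution factor = 15 × 5.6818 × 51.667 × 126 × 20 = 1.1097 × 10^7

1.11 × 10^7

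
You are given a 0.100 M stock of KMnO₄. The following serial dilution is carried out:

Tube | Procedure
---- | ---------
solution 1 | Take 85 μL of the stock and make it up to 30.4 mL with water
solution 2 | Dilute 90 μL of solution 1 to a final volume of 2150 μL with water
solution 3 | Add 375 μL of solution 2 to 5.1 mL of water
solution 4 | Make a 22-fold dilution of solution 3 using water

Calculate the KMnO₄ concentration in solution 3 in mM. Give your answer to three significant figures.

0.000802 mM

Step 1: 85 μL brought to 30.4 mL → factor 30400/85 = 357.65
Step 2: 90 μL brought to 2150 μL → factor 2150/90 = 23.889
Step 3: 375 μL + 5.1 mL = 5475 μL total → factor 5475/375 = 14.6
Dilution factor through solution 3 = 357.65 × 23.889 × 14.6 = 1.2474 × 10^5
[solution 3] = 0.100 M / 1.2474 × 10^5 = 8.017 × 10^-7 M = 0.000802 mM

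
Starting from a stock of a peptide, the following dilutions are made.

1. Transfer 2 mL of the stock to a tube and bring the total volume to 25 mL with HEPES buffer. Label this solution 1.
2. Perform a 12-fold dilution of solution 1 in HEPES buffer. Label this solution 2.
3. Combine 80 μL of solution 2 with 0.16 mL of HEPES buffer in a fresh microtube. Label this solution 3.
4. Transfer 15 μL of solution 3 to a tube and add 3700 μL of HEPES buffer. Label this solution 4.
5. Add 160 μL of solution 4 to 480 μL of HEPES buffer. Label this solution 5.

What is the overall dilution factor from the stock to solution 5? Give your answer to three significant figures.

4.46 × 10^5

Step 1: 2 mL brought to 25 mL → factor 25/2 = 12.5
Step 2: 12-fold → factor 12
Step 3: 80 μL + 0.16 mL = 240 μL total → factor 240/80 = 3
Step 4: 15 μL + 3700 μL = 3715 μL total → factor 3715/15 = 247.67
Step 5: 160 μL + 480 μL = 640 μL total → factor 640/160 = 4
Overall dilution factor = 12.5 × 12 × 3 × 247.67 × 4 = 4.458 × 10^5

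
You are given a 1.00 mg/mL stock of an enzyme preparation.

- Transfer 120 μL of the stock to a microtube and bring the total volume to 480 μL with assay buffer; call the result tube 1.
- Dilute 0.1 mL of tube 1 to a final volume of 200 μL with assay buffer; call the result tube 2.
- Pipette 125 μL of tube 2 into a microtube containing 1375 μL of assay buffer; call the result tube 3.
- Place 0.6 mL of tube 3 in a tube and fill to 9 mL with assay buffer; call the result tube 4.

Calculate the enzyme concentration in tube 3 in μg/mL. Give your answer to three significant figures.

Step 1: 120 μL brought to 480 μL → factor 480/120 = 4
Step 2: 0.1 mL brought to 200 μL → factor 0.2/0.1 = 2
Step 3: 125 μL + 1375 μL = 1500 μL total → factor 1500/125 = 12
Dilution factor through tube 3 = 4 × 2 × 12 = 96
[tube 3] = 1.00 mg/mL / 96 = 0.01042 mg/mL = 10.4 μg/mL

10.4 μg/mL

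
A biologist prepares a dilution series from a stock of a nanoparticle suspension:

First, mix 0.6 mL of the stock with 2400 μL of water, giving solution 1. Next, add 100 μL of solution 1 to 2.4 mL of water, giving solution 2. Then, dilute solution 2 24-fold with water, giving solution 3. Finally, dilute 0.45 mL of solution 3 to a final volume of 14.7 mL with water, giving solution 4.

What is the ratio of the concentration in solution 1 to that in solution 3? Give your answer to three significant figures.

600

Step 1: 0.6 mL + 2400 μL = 3 mL total → factor 3/0.6 = 5
Step 2: 100 μL + 2.4 mL = 2500 μL total → factor 2500/100 = 25
Step 3: 24-fold → factor 24
Dilution factor to solution 1 = 5; to solution 3 = 3000
[solution 1]/[solution 3] = (factor to solution 3)/(factor to solution 1) = 3000/5 = 600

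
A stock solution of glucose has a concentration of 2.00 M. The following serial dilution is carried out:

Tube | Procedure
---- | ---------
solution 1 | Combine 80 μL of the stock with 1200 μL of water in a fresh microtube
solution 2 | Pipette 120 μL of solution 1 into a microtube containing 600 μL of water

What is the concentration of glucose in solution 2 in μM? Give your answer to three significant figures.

2.08 × 10^4 μM

Step 1: 80 μL + 1200 μL = 1280 μL total → factor 1280/80 = 16
Step 2: 120 μL + 600 μL = 720 μL total → factor 720/120 = 6
Overall dilution factor = 16 × 6 = 96
Final = 2.00 M / 96 = 0.02083 M = 2.08 × 10^4 μM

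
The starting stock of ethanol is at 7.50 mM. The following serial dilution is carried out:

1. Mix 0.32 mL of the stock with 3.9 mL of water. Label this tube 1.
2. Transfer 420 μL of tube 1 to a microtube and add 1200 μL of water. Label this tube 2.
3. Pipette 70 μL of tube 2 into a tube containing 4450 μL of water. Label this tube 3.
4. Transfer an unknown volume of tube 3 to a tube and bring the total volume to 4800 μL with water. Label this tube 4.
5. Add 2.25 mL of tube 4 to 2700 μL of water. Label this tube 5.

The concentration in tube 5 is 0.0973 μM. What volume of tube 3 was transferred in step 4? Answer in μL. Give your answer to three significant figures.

Step 1: 0.32 mL + 3.9 mL = 4.22 mL total → factor 4.22/0.32 = 13.188
Step 2: 420 μL + 1200 μL = 1620 μL total → factor 1620/420 = 3.8571
Step 3: 70 μL + 4450 μL = 4520 μL total → factor 4520/70 = 64.571
Step 4: v brought to 4800 μL → factor = 4800 μL/v
Step 5: 2.25 mL + 2700 μL = 4.95 mL total → factor 4.95/2.25 = 2.2
Product of known-step factors = 7225.9
Overall factor = 7.50 mM / (0.0973 μM) = 77081
Step-4 factor = 77081 / 7225.9 = 10.667
v = 4800 μL / 10.667 = 450 μL

450 μL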